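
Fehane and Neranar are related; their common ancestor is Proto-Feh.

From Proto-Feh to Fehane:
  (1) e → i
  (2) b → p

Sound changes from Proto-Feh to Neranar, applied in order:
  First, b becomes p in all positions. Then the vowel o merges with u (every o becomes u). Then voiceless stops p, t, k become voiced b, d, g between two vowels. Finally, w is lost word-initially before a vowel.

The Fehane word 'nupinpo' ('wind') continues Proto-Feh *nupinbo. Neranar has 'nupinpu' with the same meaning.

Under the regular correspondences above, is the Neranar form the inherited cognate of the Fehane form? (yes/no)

no

Derive the expected Neranar reflex of *nupinbo:
Neranar: *nupinbo
  nupinbo → nupinpo   [unconditioned shift]
  nupinpo → nupinpu   [vowel merger]
  nupinpu → nubinpu   [intervocalic voicing]
  nubinpu (rule 4 does not apply)
  giving Neranar nubinpu.
The regular Neranar reflex would be 'nubinpu', but the attested form is 'nupinpu'. The correspondence is irregular, so they are not cognates (the Neranar form has a different source).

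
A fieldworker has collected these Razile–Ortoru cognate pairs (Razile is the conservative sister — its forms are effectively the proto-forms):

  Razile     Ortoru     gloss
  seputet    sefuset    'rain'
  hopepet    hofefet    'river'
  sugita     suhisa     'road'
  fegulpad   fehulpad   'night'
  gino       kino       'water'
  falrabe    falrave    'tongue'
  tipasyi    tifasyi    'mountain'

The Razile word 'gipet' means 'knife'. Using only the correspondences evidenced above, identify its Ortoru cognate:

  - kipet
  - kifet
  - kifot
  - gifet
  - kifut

kifet

gino ~ kino — Razile g corresponds to Ortoru k word-initially before a front vowel.
hopepet ~ hofefet — Razile p corresponds to Ortoru f between vowels (before a front vowel).
Applying these to Razile 'gipet':
  gipet → kipet   (g→k word-initially before a front vowel)
  kipet → kifet   (p→f between vowels (before a front vowel))
So the Ortoru cognate is 'kifet'.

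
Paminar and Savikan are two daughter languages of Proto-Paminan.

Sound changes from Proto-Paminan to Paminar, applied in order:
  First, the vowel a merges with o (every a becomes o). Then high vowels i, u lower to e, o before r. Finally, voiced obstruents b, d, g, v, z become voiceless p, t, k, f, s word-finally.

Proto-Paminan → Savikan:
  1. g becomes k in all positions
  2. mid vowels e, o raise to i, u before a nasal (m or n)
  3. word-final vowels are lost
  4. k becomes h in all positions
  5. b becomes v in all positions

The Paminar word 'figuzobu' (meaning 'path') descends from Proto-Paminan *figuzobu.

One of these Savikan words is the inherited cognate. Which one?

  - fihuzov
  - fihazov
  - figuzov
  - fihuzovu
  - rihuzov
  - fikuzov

Savikan: *figuzobu
  figuzobu → fikuzobu   [unconditioned shift]
  fikuzobu (rule 2 does not apply)
  fikuzobu → fikuzob   [apocope]
  fikuzob → fihuzob   [unconditioned shift]
  fihuzob → fihuzov   [unconditioned shift]
  giving Savikan fihuzov.

fihuzov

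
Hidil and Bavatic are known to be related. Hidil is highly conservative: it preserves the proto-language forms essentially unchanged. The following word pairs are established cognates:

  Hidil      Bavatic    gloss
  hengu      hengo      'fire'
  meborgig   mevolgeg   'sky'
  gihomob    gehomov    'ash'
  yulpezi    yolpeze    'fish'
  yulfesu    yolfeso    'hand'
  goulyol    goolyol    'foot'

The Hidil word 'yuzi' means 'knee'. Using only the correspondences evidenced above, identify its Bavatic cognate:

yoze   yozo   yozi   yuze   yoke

yulpezi ~ yolpeze, yulfesu ~ yolfeso — Hidil u corresponds to Bavatic o after a consonant, before a consonant other than r, m, n, p, b, f, v.
yulpezi ~ yolpeze — Hidil i corresponds to Bavatic e word-finally.
Applying these to Hidil 'yuzi':
  yuzi → yozi   (u→o after a consonant, before a consonant other than r, m, n, p, b, f, v)
  yozi → yoze   (i→e word-finally)
So the Bavatic cognate is 'yoze'.

yoze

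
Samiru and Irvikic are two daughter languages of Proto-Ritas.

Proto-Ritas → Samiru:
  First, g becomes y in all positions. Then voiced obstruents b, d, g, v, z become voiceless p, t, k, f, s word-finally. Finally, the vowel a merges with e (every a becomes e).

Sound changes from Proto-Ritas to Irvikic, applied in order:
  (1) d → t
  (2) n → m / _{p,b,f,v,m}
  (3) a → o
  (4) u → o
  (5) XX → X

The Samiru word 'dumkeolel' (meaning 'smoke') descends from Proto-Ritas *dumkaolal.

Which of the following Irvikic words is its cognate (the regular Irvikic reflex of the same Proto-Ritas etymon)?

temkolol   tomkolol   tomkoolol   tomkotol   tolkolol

Irvikic: *dumkaolal > tumkaolal > tumkoolol > tomkoolol > tomkolol  (by unconditioned shift, vowel merger, vowel merger, degemination)
Only 'tomkolol' matches the regular Irvikic development of *dumkaolal.

tomkolol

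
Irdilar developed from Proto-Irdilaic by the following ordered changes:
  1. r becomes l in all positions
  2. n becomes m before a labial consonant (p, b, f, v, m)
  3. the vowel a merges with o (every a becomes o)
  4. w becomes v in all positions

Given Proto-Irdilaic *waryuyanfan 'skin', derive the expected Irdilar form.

volyuyomfon

Irdilar: *waryuyanfan > walyuyanfan > walyuyamfan > wolyuyomfon > volyuyomfon  (by unconditioned shift, nasal place assimilation, vowel merger, unconditioned shift)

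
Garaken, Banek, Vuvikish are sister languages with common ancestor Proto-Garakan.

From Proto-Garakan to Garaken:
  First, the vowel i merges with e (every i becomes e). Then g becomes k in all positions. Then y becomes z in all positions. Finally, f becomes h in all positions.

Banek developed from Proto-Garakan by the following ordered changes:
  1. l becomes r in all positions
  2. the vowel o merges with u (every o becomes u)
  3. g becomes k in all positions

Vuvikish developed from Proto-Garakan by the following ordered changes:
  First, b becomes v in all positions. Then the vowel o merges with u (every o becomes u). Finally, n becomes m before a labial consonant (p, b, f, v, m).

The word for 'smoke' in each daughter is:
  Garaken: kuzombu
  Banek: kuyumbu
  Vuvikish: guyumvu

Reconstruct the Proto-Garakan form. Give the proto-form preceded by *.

*guyombu

Position 1: Garaken has k, Banek has k, Vuvikish has g. Vuvikish preserves g here (none of its changes turn any other segment into g), so the proto-segment is *g.
Position 3: Garaken has z, Banek has y, Vuvikish has y. Banek preserves y here (none of its changes turn any other segment into y), so the proto-segment is *y.
Position 6: Garaken has b, Banek has b, Vuvikish has v. Garaken preserves b here (none of its changes turn any other segment into b), so the proto-segment is *b.
Verify the candidate proto-form against each daughter:
Garaken: *guyombu > kuyombu > kuzombu  (by unconditioned shift, unconditioned shift)
Banek: *guyombu
  guyombu (rule 1 does not apply)
  guyombu → guyumbu   [vowel merger]
  guyumbu → kuyumbu   [unconditioned shift]
  giving Banek kuyumbu.
Vuvikish: start from *guyombu.
  rule 1 (unconditioned shift): guyombu → guyomvu
  rule 2 (vowel merger): guyomvu → guyumvu
  rule 3: no change — guyumvu
  ⇒ Vuvikish guyumvu
*guyombu is the unique common source.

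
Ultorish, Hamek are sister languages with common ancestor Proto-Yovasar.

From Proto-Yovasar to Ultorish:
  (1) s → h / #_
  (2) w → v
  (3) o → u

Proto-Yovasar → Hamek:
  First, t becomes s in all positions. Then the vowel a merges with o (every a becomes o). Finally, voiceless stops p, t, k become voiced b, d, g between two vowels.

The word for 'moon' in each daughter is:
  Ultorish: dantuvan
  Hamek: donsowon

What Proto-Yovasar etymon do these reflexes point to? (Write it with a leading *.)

Position 5: Ultorish has u, Hamek has o. Taking the neighbouring segments as reconstructed: Ultorish u could go back to *o or *u; Hamek o could go back to *a or *o — the one source consistent with every daughter is *o.
Position 7: Ultorish has a, Hamek has o. Ultorish preserves a here (none of its changes turn any other segment into a), so the proto-segment is *a.
This points to *dantowan. Verify forward in each daughter:
Ultorish: *dantowan
  dantowan (rule 1 does not apply)
  dantowan → dantovan   [unconditioned shift]
  dantovan → dantuvan   [vowel merger]
  giving Ultorish dantuvan.
Hamek: *dantowan
  dantowan → dansowan   [unconditioned shift]
  dansowan → donsowon   [vowel merger]
  donsowon (rule 3 does not apply)
  giving Hamek donsowon.
Only *dantowan yields all of Ultorish dantuvan, Hamek donsowon.

*dantowan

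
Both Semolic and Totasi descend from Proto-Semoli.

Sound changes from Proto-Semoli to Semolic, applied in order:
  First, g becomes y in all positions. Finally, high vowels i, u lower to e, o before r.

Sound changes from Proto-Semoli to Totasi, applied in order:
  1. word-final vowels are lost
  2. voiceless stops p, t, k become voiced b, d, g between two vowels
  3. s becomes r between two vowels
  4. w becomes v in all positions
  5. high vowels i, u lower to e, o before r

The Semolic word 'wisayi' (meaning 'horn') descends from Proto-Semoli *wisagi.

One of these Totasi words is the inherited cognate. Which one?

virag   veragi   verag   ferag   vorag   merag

verag

Totasi: start from *wisagi.
  rule 1 (apocope): wisagi → wisag
  rule 2: no change — wisag
  rule 3 (rhotacism): wisag → wirag
  rule 4 (unconditioned shift): wirag → virag
  rule 5 (pre-rhotic lowering): virag → verag
  ⇒ Totasi verag
Only 'verag' matches the regular Totasi development of *wisagi.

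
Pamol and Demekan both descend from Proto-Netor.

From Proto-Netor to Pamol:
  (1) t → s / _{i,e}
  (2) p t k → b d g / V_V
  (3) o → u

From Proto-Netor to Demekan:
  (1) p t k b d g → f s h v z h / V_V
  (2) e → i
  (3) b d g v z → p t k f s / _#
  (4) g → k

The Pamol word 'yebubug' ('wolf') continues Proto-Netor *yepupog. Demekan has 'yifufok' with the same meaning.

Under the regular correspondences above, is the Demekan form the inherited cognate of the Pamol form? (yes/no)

Derive the expected Demekan reflex of *yepupog:
Demekan: *yepupog
  yepupog → yefufog   [intervocalic lenition]
  yefufog → yifufog   [vowel merger]
  yifufog → yifufok   [final devoicing]
  yifufok (rule 4 does not apply)
  giving Demekan yifufok.
Demekan 'yifufok' matches the regular reflex exactly, so the pair is cognate.

yes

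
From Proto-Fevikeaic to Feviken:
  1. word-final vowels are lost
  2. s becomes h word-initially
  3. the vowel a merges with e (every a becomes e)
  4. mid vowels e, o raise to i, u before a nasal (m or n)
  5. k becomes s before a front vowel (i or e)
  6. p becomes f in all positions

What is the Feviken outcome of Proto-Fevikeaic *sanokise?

hinosis

Feviken: *sanokise
  sanokise → sanokis   [apocope]
  sanokis → hanokis   [debuccalisation]
  hanokis → henokis   [vowel merger]
  henokis → hinokis   [pre-nasal raising]
  hinokis → hinosis   [palatalisation]
  hinosis (rule 6 does not apply)
  giving Feviken hinosis.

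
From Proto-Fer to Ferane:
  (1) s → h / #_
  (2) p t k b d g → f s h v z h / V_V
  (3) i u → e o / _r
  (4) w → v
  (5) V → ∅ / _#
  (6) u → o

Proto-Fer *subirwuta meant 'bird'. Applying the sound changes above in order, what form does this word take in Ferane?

hovervos

Ferane: *subirwuta
  subirwuta → hubirwuta   [debuccalisation]
  hubirwuta → huvirwusa   [intervocalic lenition]
  huvirwusa → huverwusa   [pre-rhotic lowering]
  huverwusa → huvervusa   [unconditioned shift]
  huvervusa → huvervus   [apocope]
  huvervus → hovervos   [vowel merger]
  giving Ferane hovervos.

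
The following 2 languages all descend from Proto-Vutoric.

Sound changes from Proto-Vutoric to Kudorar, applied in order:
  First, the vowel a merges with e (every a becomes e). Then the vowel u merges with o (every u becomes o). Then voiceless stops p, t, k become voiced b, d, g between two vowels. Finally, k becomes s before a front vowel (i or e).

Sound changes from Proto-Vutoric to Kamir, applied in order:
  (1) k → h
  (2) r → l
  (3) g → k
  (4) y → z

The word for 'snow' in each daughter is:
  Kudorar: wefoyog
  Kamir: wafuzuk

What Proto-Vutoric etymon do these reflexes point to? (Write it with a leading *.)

*wafuyug

Position 2: Kudorar has e, Kamir has a. Kamir preserves a here (none of its changes turn any other segment into a), so the proto-segment is *a.
Position 7: Kudorar has g, Kamir has k. In Kamir, k can only continue *g, so the proto-segment is *g.
Continuing position by position gives *wafuyug; check it forward:
Kudorar: *wafuyug > wefuyug > wefoyog  (by vowel merger, vowel merger)
Kamir: *wafuyug > wafuyuk > wafuzuk  (by unconditioned shift, unconditioned shift)
No other proto-form is consistent with every reflex, so the reconstruction is *wafuyug.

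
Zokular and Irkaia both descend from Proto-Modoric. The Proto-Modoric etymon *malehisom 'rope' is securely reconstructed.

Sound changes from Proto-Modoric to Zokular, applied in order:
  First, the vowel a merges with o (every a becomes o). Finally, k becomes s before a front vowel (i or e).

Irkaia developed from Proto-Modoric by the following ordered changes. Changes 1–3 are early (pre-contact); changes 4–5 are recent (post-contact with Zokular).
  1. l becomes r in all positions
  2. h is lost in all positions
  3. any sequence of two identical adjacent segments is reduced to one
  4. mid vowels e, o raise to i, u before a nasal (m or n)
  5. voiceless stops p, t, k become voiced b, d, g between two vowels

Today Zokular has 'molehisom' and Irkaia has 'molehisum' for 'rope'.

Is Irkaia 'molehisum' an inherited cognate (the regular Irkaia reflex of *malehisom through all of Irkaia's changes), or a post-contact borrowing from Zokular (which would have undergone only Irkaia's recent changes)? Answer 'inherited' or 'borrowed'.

If inherited, *malehisom would pass through all of Irkaia's changes:
Irkaia: *malehisom > marehisom > mareisom > mareisum  (by unconditioned shift, h-loss, pre-nasal raising)
If borrowed from Zokular 'molehisom' after the early changes, it would undergo only the recent ones:
  rule 4 (pre-nasal raising): molehisom → molehisum
  rule 5 (intervocalic voicing): no change (molehisum)
  ⇒ as a loan: molehisum
Irkaia 'molehisum' matches the loan outcome 'molehisum', not the inherited 'mareisum' — it skipped the early Irkaia changes, so it was borrowed from Zokular.

borrowed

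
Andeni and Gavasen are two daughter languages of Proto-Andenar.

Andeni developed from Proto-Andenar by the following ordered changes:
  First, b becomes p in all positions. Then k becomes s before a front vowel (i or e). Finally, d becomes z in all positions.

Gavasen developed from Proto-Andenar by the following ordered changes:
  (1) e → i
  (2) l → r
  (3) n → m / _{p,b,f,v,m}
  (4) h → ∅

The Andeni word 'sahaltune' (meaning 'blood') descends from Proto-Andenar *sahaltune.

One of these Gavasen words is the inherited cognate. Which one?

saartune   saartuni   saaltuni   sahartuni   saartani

saartuni

Gavasen: start from *sahaltune.
  rule 1 (vowel merger): sahaltune → sahaltuni
  rule 2 (unconditioned shift): sahaltuni → sahartuni
  rule 3: no change — sahartuni
  rule 4 (h-loss): sahartuni → saartuni
  ⇒ Gavasen saartuni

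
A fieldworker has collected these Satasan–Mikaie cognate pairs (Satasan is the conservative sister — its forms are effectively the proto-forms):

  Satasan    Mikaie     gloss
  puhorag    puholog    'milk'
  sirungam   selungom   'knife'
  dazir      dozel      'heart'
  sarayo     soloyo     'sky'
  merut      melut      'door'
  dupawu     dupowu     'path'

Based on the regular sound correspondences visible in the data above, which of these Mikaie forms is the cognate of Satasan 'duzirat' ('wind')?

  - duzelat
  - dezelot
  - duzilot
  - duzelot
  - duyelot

duzelot

sirungam ~ selungom, dazir ~ dozel — Satasan i corresponds to Mikaie e after a consonant, before r.
puhorag ~ puholog, sarayo ~ soloyo — Satasan r corresponds to Mikaie l between vowels (before a back vowel).
puhorag ~ puholog, dazir ~ dozel — Satasan a corresponds to Mikaie o after a consonant, before a consonant other than r, m, n, p, b, f, v.
Applying these to Satasan 'duzirat':
  duzirat → duzerat   (i→e after a consonant, before r)
  duzerat → duzelat   (r→l between vowels (before a back vowel))
  duzelat → duzelot   (a→o after a consonant, before a consonant other than r, m, n, p, b, f, v)
So the Mikaie cognate is 'duzelot'.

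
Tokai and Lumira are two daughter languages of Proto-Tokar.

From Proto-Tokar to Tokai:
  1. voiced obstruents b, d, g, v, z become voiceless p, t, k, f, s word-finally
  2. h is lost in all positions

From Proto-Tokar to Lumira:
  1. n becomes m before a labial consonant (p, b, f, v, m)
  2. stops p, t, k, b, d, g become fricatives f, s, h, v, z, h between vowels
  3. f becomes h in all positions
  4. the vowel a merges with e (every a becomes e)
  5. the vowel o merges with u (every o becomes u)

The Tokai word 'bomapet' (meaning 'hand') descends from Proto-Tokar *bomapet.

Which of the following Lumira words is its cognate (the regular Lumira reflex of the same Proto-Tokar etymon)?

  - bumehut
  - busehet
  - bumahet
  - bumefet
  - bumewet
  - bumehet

bumehet

Lumira: *bomapet
  bomapet (rule 1 does not apply)
  bomapet → bomafet   [intervocalic lenition]
  bomafet → bomahet   [unconditioned shift]
  bomahet → bomehet   [vowel merger]
  bomehet → bumehet   [vowel merger]
  giving Lumira bumehet.
The other candidates each miss or misapply at least one Lumira change.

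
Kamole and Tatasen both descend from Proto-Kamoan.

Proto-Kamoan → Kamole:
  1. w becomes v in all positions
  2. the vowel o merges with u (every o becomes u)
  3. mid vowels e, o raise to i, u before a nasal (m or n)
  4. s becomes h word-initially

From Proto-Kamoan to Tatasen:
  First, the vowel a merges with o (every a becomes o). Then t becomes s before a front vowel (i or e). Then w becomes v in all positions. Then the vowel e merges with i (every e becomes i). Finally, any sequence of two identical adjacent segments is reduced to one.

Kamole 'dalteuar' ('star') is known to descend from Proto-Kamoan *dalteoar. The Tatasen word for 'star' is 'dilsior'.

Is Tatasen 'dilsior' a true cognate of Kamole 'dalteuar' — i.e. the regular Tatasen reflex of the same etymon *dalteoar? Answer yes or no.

no

Derive the expected Tatasen reflex of *dalteoar:
Tatasen: *dalteoar > dolteoor > dolseoor > dolsioor > dolsior  (by vowel merger, palatalisation, vowel merger, degemination)
The regular Tatasen reflex would be 'dolsior', but the attested form is 'dilsior'. The correspondence is irregular, so they are not cognates (the Tatasen form has a different source).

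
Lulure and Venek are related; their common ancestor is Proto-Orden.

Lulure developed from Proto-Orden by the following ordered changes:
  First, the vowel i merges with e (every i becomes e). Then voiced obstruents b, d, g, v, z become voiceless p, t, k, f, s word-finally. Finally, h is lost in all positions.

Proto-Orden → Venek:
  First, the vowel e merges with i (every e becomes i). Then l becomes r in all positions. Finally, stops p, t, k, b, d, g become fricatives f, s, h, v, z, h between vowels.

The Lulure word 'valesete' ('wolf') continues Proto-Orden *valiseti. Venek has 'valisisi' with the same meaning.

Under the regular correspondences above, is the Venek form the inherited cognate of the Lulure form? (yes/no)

no

Derive the expected Venek reflex of *valiseti:
Venek: start from *valiseti.
  rule 1 (vowel merger): valiseti → valisiti
  rule 2 (unconditioned shift): valisiti → varisiti
  rule 3 (intervocalic lenition): varisiti → varisisi
  ⇒ Venek varisisi
The regular Venek reflex would be 'varisisi', but the attested form is 'valisisi'. The correspondence is irregular, so they are not cognates (the Venek form has a different source).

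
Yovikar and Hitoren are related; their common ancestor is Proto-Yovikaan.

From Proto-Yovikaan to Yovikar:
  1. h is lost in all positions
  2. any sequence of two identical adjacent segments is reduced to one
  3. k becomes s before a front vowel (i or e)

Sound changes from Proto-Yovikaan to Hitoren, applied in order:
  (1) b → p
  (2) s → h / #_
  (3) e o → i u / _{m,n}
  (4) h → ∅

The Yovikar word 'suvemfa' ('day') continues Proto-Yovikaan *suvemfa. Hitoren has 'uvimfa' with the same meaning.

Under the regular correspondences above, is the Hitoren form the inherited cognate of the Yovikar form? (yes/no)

Derive the expected Hitoren reflex of *suvemfa:
Hitoren: *suvemfa > huvemfa > huvimfa > uvimfa  (by debuccalisation, pre-nasal raising, h-loss)
Hitoren 'uvimfa' matches the regular reflex exactly, so the pair is cognate.

yes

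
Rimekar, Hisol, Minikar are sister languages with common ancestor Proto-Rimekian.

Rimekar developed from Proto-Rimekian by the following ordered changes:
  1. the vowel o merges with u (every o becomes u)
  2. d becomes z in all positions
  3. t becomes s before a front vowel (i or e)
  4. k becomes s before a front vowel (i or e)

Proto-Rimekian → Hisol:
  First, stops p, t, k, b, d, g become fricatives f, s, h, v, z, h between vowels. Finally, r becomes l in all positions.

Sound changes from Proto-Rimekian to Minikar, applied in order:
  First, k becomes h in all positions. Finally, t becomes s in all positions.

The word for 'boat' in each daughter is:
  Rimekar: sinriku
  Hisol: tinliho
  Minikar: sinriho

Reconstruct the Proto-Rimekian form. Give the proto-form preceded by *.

Position 4: Rimekar has r, Hisol has l, Minikar has r. Rimekar preserves r here (none of its changes turn any other segment into r), so the proto-segment is *r.
Position 1: Rimekar has s, Hisol has t, Minikar has s. Hisol preserves t here (none of its changes turn any other segment into t), so the proto-segment is *t.
Position 6: Rimekar has k, Hisol has h, Minikar has h. Rimekar preserves k here (none of its changes turn any other segment into k), so the proto-segment is *k.
Continuing position by position gives *tinriko; check it forward:
Rimekar: *tinriko
  tinriko → tinriku   [vowel merger]
  tinriku (rule 2 does not apply)
  tinriku → sinriku   [palatalisation]
  sinriku (rule 4 does not apply)
  giving Rimekar sinriku.
Hisol: *tinriko
  tinriko → tinriho   [intervocalic lenition]
  tinriho → tinliho   [unconditioned shift]
  giving Hisol tinliho.
Minikar: *tinriko > tinriho > sinriho  (by unconditioned shift, unconditioned shift)
*tinriko is the unique common source.

*tinriko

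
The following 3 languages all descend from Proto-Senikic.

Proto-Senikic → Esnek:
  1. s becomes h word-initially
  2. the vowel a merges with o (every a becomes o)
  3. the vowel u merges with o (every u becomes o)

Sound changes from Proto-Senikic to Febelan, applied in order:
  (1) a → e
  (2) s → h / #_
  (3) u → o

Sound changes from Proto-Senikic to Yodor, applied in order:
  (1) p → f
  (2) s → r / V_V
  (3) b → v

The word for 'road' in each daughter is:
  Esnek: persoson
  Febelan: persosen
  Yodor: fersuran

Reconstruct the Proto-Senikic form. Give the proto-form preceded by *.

Position 7: Esnek has o, Febelan has e, Yodor has a. Yodor preserves a here (none of its changes turn any other segment into a), so the proto-segment is *a.
Position 5: Esnek has o, Febelan has o, Yodor has u. Yodor preserves u here (none of its changes turn any other segment into u), so the proto-segment is *u.
Verify the candidate proto-form against each daughter:
Esnek: start from *persusan.
  rule 1: no change — persusan
  rule 2 (vowel merger): persusan → persuson
  rule 3 (vowel merger): persuson → persoson
  ⇒ Esnek persoson
Febelan: start from *persusan.
  rule 1 (vowel merger): persusan → persusen
  rule 2: no change — persusen
  rule 3 (vowel merger): persusen → persosen
  ⇒ Febelan persosen
Yodor: *persusan > fersusan > fersuran  (by unconditioned shift, rhotacism)
*persusan is the unique common source.

*persusan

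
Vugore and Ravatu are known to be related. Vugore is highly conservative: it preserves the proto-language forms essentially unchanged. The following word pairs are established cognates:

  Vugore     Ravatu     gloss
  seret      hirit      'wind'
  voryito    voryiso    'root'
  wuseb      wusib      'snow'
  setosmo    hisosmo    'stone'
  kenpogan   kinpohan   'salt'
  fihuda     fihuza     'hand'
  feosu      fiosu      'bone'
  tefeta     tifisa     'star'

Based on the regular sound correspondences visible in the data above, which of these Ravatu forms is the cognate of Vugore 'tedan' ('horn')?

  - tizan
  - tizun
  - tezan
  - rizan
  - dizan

seret ~ hirit, setosmo ~ hisosmo — Vugore e corresponds to Ravatu i after a consonant, before a consonant other than r, m, n, p, b, f, v.
fihuda ~ fihuza — Vugore d corresponds to Ravatu z between vowels (before a back vowel).
Applying these to Vugore 'tedan':
  tedan → tidan   (e→i after a consonant, before a consonant other than r, m, n, p, b, f, v)
  tidan → tizan   (d→z between vowels (before a back vowel))
So the Ravatu cognate is 'tizan'.

tizan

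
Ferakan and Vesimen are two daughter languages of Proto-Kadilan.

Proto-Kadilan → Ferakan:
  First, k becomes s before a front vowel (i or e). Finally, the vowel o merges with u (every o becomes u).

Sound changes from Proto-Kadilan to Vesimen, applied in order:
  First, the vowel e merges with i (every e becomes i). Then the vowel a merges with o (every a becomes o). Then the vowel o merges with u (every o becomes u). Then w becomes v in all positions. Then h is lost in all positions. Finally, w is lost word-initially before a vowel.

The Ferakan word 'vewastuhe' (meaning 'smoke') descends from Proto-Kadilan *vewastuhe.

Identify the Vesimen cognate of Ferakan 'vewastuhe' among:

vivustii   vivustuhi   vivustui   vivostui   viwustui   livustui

Vesimen: *vewastuhe > viwastuhi > viwostuhi > viwustuhi > vivustuhi > vivustui  (by vowel merger, vowel merger, vowel merger, unconditioned shift, h-loss)
Among the options, 'vivustui' alone shows every Vesimen change applied in order.

vivustui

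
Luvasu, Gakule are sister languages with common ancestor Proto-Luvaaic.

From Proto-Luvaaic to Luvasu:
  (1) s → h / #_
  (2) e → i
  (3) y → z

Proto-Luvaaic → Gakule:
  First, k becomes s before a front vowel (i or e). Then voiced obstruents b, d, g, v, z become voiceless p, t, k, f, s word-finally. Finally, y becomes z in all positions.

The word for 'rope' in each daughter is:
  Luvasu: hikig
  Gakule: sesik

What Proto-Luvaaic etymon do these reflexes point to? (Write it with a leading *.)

*sekig

Position 3: Luvasu has k, Gakule has s. Luvasu preserves k here (none of its changes turn any other segment into k), so the proto-segment is *k.
Position 1: Luvasu has h, Gakule has s. Taking the neighbouring segments as reconstructed: Luvasu h could go back to *s or *h; Gakule s could go back to *k or *s — the one source consistent with every daughter is *s.
Position 5: Luvasu has g, Gakule has k. Luvasu preserves g here (none of its changes turn any other segment into g), so the proto-segment is *g.
Continuing position by position gives *sekig; check it forward:
Luvasu: *sekig > hekig > hikig  (by debuccalisation, vowel merger)
Gakule: *sekig > sesig > sesik  (by palatalisation, final devoicing)
No other proto-form is consistent with every reflex, so the reconstruction is *sekig.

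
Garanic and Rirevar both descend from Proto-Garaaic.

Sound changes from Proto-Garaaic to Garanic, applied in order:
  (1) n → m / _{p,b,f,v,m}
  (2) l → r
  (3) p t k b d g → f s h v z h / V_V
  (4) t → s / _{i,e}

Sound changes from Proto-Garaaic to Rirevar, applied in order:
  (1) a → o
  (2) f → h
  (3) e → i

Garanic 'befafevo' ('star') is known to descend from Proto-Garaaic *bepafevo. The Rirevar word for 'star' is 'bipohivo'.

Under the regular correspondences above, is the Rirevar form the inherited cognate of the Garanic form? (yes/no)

Derive the expected Rirevar reflex of *bepafevo:
Rirevar: *bepafevo
  bepafevo → bepofevo   [vowel merger]
  bepofevo → bepohevo   [unconditioned shift]
  bepohevo → bipohivo   [vowel merger]
  giving Rirevar bipohivo.
Rirevar 'bipohivo' matches the regular reflex exactly, so the pair is cognate.

yes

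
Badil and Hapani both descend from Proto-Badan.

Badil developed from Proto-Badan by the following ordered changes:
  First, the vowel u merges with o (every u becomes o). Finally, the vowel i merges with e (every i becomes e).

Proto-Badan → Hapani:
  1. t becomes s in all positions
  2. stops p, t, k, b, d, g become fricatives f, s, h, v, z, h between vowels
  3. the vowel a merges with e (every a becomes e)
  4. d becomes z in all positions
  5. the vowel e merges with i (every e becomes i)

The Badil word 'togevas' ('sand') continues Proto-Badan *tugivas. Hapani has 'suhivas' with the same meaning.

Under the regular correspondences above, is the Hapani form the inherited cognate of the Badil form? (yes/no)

no

Derive the expected Hapani reflex of *tugivas:
Hapani: start from *tugivas.
  rule 1 (unconditioned shift): tugivas → sugivas
  rule 2 (intervocalic lenition): sugivas → suhivas
  rule 3 (vowel merger): suhivas → suhives
  rule 4: no change — suhives
  rule 5 (vowel merger): suhives → suhivis
  ⇒ Hapani suhivis
The regular Hapani reflex would be 'suhivis', but the attested form is 'suhivas'. The correspondence is irregular, so they are not cognates (the Hapani form has a different source).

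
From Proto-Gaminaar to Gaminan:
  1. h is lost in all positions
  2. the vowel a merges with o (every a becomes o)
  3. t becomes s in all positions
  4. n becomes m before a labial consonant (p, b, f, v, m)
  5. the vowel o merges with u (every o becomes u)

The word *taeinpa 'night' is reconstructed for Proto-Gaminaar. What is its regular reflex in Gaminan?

sueimpu

Gaminan: start from *taeinpa.
  rule 1: no change — taeinpa
  rule 2 (vowel merger): taeinpa → toeinpo
  rule 3 (unconditioned shift): toeinpo → soeinpo
  rule 4 (nasal place assimilation): soeinpo → soeimpo
  rule 5 (vowel merger): soeimpo → sueimpu
  ⇒ Gaminan sueimpu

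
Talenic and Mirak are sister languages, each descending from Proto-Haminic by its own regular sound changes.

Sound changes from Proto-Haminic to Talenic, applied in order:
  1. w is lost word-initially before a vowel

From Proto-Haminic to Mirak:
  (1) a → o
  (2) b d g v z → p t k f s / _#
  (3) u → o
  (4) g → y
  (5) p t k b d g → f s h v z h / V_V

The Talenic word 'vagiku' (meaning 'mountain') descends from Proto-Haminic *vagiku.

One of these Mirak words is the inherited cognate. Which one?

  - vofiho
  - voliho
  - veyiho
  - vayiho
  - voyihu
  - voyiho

Mirak: *vagiku
  vagiku → vogiku   [vowel merger]
  vogiku (rule 2 does not apply)
  vogiku → vogiko   [vowel merger]
  vogiko → voyiko   [unconditioned shift]
  voyiko → voyiho   [intervocalic lenition]
  giving Mirak voyiho.
Among the options, 'voyiho' alone shows every Mirak change applied in order.

voyiho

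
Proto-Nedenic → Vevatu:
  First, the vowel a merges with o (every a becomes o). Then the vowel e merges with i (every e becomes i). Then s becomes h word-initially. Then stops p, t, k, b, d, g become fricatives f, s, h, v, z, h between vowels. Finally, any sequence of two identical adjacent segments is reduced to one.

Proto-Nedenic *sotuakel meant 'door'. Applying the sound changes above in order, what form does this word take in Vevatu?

hosuohil

Vevatu: start from *sotuakel.
  rule 1 (vowel merger): sotuakel → sotuokel
  rule 2 (vowel merger): sotuokel → sotuokil
  rule 3 (debuccalisation): sotuokil → hotuokil
  rule 4 (intervocalic lenition): hotuokil → hosuohil
  rule 5: no change — hosuohil
  ⇒ Vevatu hosuohil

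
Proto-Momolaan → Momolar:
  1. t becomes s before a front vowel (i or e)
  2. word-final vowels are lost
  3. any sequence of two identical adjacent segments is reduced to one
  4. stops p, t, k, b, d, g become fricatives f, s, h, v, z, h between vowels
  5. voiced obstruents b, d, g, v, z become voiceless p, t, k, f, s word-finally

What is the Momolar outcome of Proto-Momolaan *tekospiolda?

sehospiolt

Momolar: *tekospiolda > sekospiolda > sekospiold > sehospiold > sehospiolt  (by palatalisation, apocope, intervocalic lenition, final devoicing)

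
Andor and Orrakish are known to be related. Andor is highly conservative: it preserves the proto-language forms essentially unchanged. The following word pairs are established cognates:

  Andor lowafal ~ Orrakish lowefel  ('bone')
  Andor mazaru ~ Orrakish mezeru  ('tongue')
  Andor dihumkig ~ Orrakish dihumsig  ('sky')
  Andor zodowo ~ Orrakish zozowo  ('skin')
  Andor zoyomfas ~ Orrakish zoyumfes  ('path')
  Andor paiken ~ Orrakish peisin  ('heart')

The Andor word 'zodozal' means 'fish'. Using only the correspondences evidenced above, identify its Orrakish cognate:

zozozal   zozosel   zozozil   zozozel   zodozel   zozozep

zodowo ~ zozowo — Andor d corresponds to Orrakish z between vowels (before a back vowel).
lowafal ~ lowefel, mazaru ~ mezeru — Andor a corresponds to Orrakish e after a consonant, before a consonant other than r, m, n, p, b, f, v.
Applying these to Andor 'zodozal':
  zodozal → zozozal   (d→z between vowels (before a back vowel))
  zozozal → zozozel   (a→e after a consonant, before a consonant other than r, m, n, p, b, f, v)
So the Orrakish cognate is 'zozozel'.

zozozel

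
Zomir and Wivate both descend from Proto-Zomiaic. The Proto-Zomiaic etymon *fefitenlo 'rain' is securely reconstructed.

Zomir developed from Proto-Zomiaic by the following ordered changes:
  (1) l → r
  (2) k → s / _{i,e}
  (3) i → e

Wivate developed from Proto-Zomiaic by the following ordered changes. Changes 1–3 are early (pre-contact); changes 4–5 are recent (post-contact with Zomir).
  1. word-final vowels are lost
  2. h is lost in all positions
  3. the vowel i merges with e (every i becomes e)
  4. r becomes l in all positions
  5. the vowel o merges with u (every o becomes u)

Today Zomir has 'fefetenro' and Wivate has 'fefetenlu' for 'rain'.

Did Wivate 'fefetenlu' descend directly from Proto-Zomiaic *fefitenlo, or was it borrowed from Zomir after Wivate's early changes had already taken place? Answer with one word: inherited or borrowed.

borrowed

If inherited, *fefitenlo would pass through all of Wivate's changes:
Wivate: start from *fefitenlo.
  rule 1 (apocope): fefitenlo → fefitenl
  rule 2: no change — fefitenl
  rule 3 (vowel merger): fefitenl → fefetenl
  rule 4: no change — fefetenl
  rule 5: no change — fefetenl
  ⇒ Wivate fefetenl
If borrowed from Zomir 'fefetenro' after the early changes, it would undergo only the recent ones:
  rule 4 (unconditioned shift): fefetenro → fefetenlo
  rule 5 (vowel merger): fefetenlo → fefetenlu
  ⇒ as a loan: fefetenlu
Wivate 'fefetenlu' matches the loan outcome 'fefetenlu', not the inherited 'fefetenl' — it skipped the early Wivate changes, so it was borrowed from Zomir.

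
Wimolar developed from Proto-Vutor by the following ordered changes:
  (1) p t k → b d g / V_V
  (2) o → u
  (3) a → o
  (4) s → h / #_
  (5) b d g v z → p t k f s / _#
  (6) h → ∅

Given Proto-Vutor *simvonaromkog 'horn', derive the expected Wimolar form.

imvunorumkuk

Wimolar: *simvonaromkog
  simvonaromkog (rule 1 does not apply)
  simvonaromkog → simvunarumkug   [vowel merger]
  simvunarumkug → simvunorumkug   [vowel merger]
  simvunorumkug → himvunorumkug   [debuccalisation]
  himvunorumkug → himvunorumkuk   [final devoicing]
  himvunorumkuk → imvunorumkuk   [h-loss]
  giving Wimolar imvunorumkuk.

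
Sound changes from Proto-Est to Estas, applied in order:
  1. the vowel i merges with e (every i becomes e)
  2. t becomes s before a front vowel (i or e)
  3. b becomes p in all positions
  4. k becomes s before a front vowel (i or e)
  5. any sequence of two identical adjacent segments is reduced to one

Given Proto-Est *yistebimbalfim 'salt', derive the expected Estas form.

yesepempalfem

Estas: *yistebimbalfim > yestebembalfem > yessebembalfem > yessepempalfem > yesepempalfem  (by vowel merger, palatalisation, unconditioned shift, degemination)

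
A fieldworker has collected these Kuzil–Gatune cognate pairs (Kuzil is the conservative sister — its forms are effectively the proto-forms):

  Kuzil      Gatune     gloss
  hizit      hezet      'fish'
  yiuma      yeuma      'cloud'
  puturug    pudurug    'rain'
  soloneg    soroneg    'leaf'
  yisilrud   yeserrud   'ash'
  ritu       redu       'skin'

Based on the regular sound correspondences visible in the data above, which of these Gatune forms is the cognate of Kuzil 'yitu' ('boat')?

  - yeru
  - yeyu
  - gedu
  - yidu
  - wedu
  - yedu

hizit ~ hezet, yisilrud ~ yeserrud — Kuzil i corresponds to Gatune e after a consonant, before a consonant other than r, m, n, p, b, f, v.
puturug ~ pudurug, ritu ~ redu — Kuzil t corresponds to Gatune d between vowels (before a back vowel).
Applying these to Kuzil 'yitu':
  yitu → yetu   (i→e after a consonant, before a consonant other than r, m, n, p, b, f, v)
  yetu → yedu   (t→d between vowels (before a back vowel))
So the Gatune cognate is 'yedu'.

yedu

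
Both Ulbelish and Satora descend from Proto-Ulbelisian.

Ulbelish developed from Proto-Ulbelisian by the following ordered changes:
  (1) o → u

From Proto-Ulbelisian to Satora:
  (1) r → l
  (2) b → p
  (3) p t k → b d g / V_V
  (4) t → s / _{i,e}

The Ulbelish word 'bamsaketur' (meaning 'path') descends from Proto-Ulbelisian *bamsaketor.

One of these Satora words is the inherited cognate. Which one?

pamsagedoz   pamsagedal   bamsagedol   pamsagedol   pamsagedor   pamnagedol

pamsagedol

Satora: start from *bamsaketor.
  rule 1 (unconditioned shift): bamsaketor → bamsaketol
  rule 2 (unconditioned shift): bamsaketol → pamsaketol
  rule 3 (intervocalic voicing): pamsaketol → pamsagedol
  rule 4: no change — pamsagedol
  ⇒ Satora pamsagedol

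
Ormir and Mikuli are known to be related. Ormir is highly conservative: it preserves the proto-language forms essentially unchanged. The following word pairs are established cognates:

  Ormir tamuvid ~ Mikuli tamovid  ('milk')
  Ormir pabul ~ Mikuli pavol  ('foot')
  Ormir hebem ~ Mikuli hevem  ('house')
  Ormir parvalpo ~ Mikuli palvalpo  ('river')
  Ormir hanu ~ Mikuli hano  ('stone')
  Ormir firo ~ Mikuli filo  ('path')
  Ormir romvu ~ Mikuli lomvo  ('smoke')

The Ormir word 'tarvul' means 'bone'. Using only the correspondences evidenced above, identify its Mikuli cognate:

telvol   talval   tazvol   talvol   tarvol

parvalpo ~ palvalpo — Ormir r corresponds to Mikuli l after a vowel, before a labial obstruent.
pabul ~ pavol — Ormir u corresponds to Mikuli o after a consonant, before a consonant other than r, m, n, p, b, f, v.
Applying these to Ormir 'tarvul':
  tarvul → talvul   (r→l after a vowel, before a labial obstruent)
  talvul → talvol   (u→o after a consonant, before a consonant other than r, m, n, p, b, f, v)
So the Mikuli cognate is 'talvol'.

talvol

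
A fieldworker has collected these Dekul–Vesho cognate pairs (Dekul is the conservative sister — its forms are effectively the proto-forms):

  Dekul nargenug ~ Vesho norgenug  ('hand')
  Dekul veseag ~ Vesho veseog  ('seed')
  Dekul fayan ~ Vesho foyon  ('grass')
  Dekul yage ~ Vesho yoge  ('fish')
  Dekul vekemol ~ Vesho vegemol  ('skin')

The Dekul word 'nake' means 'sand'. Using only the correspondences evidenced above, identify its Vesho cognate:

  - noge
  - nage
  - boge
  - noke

fayan ~ foyon, yage ~ yoge — Dekul a corresponds to Vesho o after a consonant, before a consonant other than r, m, n, p, b, f, v.
vekemol ~ vegemol — Dekul k corresponds to Vesho g between vowels (before a front vowel).
Applying these to Dekul 'nake':
  nake → noke   (a→o after a consonant, before a consonant other than r, m, n, p, b, f, v)
  noke → noge   (k→g between vowels (before a front vowel))
So the Vesho cognate is 'noge'.

noge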